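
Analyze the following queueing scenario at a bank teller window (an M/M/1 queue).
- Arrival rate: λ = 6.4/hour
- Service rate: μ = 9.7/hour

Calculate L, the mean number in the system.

ρ = λ/μ = 6.4/9.7 = 0.6598
For M/M/1: L = λ/(μ-λ)
L = 6.4/(9.7-6.4) = 6.4/3.30
L = 1.9394 transactions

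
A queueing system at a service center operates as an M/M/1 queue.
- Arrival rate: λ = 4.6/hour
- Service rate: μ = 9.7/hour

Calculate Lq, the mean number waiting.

ρ = λ/μ = 4.6/9.7 = 0.4742
For M/M/1: Lq = λ²/(μ(μ-λ))
Lq = 21.16/(9.7 × 5.10)
Lq = 0.4277 customers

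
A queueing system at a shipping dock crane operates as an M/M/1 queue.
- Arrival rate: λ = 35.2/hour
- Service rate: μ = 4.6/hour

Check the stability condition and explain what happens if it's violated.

Stability requires ρ = λ/(cμ) < 1
ρ = 35.2/(1 × 4.6) = 35.2/4.60 = 7.6522
Since 7.6522 ≥ 1, the system is UNSTABLE.
Queue grows without bound. Need μ > λ = 35.2.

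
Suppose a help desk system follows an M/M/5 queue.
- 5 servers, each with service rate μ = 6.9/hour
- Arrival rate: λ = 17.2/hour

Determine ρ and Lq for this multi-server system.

Traffic intensity: ρ = λ/(cμ) = 17.2/(5×6.9) = 0.4986
Since ρ = 0.4986 < 1, system is stable.
Offered load a = λ/μ = cρ = 17.2/6.9 = 2.4928
P₀ = [ Σₙ₌₀^4 aⁿ/n! + a^5/(5!(1-ρ)) ]⁻¹
Σ = a^0/0! + a^1/1! + a^2/2! + a^3/3! + a^4/4! = 1.0000 + 2.4928 + 3.1069 + 2.5816 + 1.6088 = 10.7901
a^5/(5!(1-ρ)) = 96.2491/(120 × 0.50145) = 1.5995
P₀ = 1/(10.7901 + 1.5995) = 0.08071
Lq = P₀·a^5·ρ / (5!(1-ρ)²) = 0.080713 × 96.2491 × 0.49855 / (120 × 0.25145) = 0.1284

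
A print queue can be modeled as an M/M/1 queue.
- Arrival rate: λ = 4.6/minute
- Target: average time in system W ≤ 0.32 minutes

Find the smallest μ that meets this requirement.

For M/M/1: W = 1/(μ-λ)
Need W ≤ 0.32, so 1/(μ-λ) ≤ 0.32
μ - λ ≥ 1/0.32 = 3.1250
μ ≥ 4.6 + 3.1250 = 7.7250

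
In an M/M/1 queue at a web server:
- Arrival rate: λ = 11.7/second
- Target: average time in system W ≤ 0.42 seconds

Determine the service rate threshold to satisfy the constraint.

For M/M/1: W = 1/(μ-λ)
Need W ≤ 0.42, so 1/(μ-λ) ≤ 0.42
μ - λ ≥ 1/0.42 = 2.3810
μ ≥ 11.7 + 2.3810 = 14.0810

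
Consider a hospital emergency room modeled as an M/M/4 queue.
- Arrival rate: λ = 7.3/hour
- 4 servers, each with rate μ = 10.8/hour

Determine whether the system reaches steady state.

Stability requires ρ = λ/(cμ) < 1
ρ = 7.3/(4 × 10.8) = 7.3/43.20 = 0.1690
Since 0.1690 < 1, the system is STABLE.
The servers are busy 16.90% of the time.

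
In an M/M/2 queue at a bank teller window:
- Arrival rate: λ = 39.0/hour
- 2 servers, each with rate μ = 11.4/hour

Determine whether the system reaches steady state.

Stability requires ρ = λ/(cμ) < 1
ρ = 39.0/(2 × 11.4) = 39.0/22.80 = 1.7105
Since 1.7105 ≥ 1, the system is UNSTABLE.
Need c > λ/μ = 39.0/11.4 = 3.42.
Minimum servers needed: c = 4.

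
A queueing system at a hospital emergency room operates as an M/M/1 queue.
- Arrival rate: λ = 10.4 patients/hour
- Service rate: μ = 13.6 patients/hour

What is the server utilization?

Server utilization: ρ = λ/μ
ρ = 10.4/13.6 = 0.7647
The server is busy 76.47% of the time.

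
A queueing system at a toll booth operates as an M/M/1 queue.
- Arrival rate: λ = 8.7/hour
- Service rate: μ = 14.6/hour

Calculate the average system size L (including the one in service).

ρ = λ/μ = 8.7/14.6 = 0.5959
For M/M/1: L = λ/(μ-λ)
L = 8.7/(14.6-8.7) = 8.7/5.90
L = 1.4746 vehicles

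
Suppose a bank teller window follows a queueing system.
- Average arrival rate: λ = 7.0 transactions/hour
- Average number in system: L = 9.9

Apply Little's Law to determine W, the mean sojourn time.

Little's Law: L = λW, so W = L/λ
W = 9.9/7.0 = 1.4143 hours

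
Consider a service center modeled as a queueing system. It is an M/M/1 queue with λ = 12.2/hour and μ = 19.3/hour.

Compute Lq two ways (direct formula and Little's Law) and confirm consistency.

Method 1 (direct): Lq = λ²/(μ(μ-λ)) = 148.84/(19.3 × 7.10) = 1.0862

Method 2 (Little's Law):
W = 1/(μ-λ) = 1/7.10 = 0.140845
Wq = W - 1/μ = 0.140845 - 0.0518135 = 0.08903
Lq = λWq = 12.2 × 0.08903 = 1.0862 ✔ (matches Method 1)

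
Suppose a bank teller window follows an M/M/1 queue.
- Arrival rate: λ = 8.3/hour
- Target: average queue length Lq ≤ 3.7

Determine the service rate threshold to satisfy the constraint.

For M/M/1: Lq = λ²/(μ(μ-λ))
Need Lq ≤ 3.7, i.e. μ(μ-λ) ≥ λ²/3.7
μ² - 8.3μ - 68.89/3.7 ≥ 0  →  μ² - 8.3μ - 18.61892 ≥ 0
Quadratic formula (positive root): μ = [λ + √(λ² + 4×18.61892)]/2
Discriminant: 68.89 + 4×18.61892 = 143.3657, √143.3657 = 11.97354
μ ≥ (8.3 + 11.97354)/2 = 10.1368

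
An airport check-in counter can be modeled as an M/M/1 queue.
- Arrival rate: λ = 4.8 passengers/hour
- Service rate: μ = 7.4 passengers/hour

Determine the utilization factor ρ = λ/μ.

Server utilization: ρ = λ/μ
ρ = 4.8/7.4 = 0.6486
The server is busy 64.86% of the time.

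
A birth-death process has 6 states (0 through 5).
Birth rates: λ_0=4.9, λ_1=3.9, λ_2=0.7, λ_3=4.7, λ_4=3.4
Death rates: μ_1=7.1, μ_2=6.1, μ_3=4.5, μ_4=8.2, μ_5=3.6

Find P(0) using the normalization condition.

Ratios P(n)/P(0) = (λ₀···λₙ₋₁)/(μ₁···μₙ):
P(1)/P(0) = (4.9)/(7.1) = 0.69014
P(2)/P(0) = (4.9×3.9)/(7.1×6.1) = 0.44124
P(3)/P(0) = (4.9×3.9×0.7)/(7.1×6.1×4.5) = 0.068637
P(4)/P(0) = (4.9×3.9×0.7×4.7)/(7.1×6.1×4.5×8.2) = 0.039341
P(5)/P(0) = (4.9×3.9×0.7×4.7×3.4)/(7.1×6.1×4.5×8.2×3.6) = 0.037155

Normalization: ∑ P(n) = 1
P(0) × (1.0000 + 0.69014 + 0.44124 + 0.068637 + 0.039341 + 0.037155) = 1
P(0) × 2.2765 = 1
P(0) = 1/2.2765 = 0.4393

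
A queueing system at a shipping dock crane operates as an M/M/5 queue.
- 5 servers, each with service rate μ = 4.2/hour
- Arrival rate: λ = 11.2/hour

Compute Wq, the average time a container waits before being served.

Traffic intensity: ρ = λ/(cμ) = 11.2/(5×4.2) = 0.5333
Since ρ = 0.5333 < 1, system is stable.
Offered load a = λ/μ = cρ = 11.2/4.2 = 2.6667
P₀ = [ Σₙ₌₀^4 aⁿ/n! + a^5/(5!(1-ρ)) ]⁻¹
Σ = a^0/0! + a^1/1! + a^2/2! + a^3/3! + a^4/4! = 1.00000 + 2.66667 + 3.55556 + 3.16049 + 2.10700 = 12.4897
a^5/(5!(1-ρ)) = 134.8477/(120 × 0.46667) = 2.4080
P₀ = 1/(12.4897 + 2.4080) = 0.06712
Lq = P₀·a^5·ρ / (5!(1-ρ)²) = 0.06712 × 134.8477 × 0.5333 / (120 × 0.2178) = 0.1847
Wq = Lq/λ = 0.1847/11.2 = 0.01649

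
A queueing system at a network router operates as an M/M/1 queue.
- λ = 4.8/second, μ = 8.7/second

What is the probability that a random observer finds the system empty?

ρ = λ/μ = 4.8/8.7 = 0.5517
P(0) = 1 - ρ = 1 - 0.5517 = 0.4483
The server is idle 44.83% of the time.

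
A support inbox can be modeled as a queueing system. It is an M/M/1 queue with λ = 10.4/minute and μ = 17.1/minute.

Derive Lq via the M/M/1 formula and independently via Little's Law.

Method 1 (direct): Lq = λ²/(μ(μ-λ)) = 108.16/(17.1 × 6.70) = 0.9441

Method 2 (Little's Law):
W = 1/(μ-λ) = 1/6.70 = 0.1492537
Wq = W - 1/μ = 0.1492537 - 0.05847953 = 0.0907742
Lq = λWq = 10.4 × 0.0907742 = 0.9441 ✔ (matches Method 1)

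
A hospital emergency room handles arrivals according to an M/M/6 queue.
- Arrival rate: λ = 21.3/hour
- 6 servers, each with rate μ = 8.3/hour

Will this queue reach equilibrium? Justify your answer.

Stability requires ρ = λ/(cμ) < 1
ρ = 21.3/(6 × 8.3) = 21.3/49.80 = 0.4277
Since 0.4277 < 1, the system is STABLE.
The servers are busy 42.77% of the time.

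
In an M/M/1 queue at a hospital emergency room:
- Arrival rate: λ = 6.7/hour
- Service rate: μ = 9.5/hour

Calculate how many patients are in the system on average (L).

ρ = λ/μ = 6.7/9.5 = 0.7053
For M/M/1: L = λ/(μ-λ)
L = 6.7/(9.5-6.7) = 6.7/2.80
L = 2.3929 patients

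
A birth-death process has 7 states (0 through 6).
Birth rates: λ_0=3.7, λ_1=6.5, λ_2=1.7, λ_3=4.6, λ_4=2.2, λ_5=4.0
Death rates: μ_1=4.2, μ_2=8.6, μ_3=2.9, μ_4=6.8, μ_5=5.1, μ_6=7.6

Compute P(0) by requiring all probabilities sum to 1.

Ratios P(n)/P(0) = (λ₀···λₙ₋₁)/(μ₁···μₙ):
P(1)/P(0) = (3.7)/(4.2) = 0.8810
P(2)/P(0) = (3.7×6.5)/(4.2×8.6) = 0.6658
P(3)/P(0) = (3.7×6.5×1.7)/(4.2×8.6×2.9) = 0.3903
P(4)/P(0) = (3.7×6.5×1.7×4.6)/(4.2×8.6×2.9×6.8) = 0.2640
P(5)/P(0) = (3.7×6.5×1.7×4.6×2.2)/(4.2×8.6×2.9×6.8×5.1) = 0.1139
P(6)/P(0) = (3.7×6.5×1.7×4.6×2.2×4.0)/(4.2×8.6×2.9×6.8×5.1×7.6) = 0.05995

Normalization: ∑ P(n) = 1
P(0) × (1.0000 + 0.8810 + 0.6658 + 0.3903 + 0.2640 + 0.1139 + 0.05995) = 1
P(0) × 3.3750 = 1
P(0) = 1/3.3750 = 0.2963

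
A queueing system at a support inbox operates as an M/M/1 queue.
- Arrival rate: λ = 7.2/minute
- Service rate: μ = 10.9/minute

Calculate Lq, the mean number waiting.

ρ = λ/μ = 7.2/10.9 = 0.6606
For M/M/1: Lq = λ²/(μ(μ-λ))
Lq = 51.84/(10.9 × 3.70)
Lq = 1.2854 emails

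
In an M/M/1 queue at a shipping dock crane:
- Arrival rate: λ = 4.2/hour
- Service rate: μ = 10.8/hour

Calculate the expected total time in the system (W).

First, compute utilization: ρ = λ/μ = 4.2/10.8 = 0.3889
For M/M/1: W = 1/(μ-λ)
W = 1/(10.8-4.2) = 1/6.60
W = 0.1515 hours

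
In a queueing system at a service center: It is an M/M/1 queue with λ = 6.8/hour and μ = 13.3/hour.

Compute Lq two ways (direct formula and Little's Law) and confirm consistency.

Method 1 (direct): Lq = λ²/(μ(μ-λ)) = 46.24/(13.3 × 6.50) = 0.5349

Method 2 (Little's Law):
W = 1/(μ-λ) = 1/6.50 = 0.15385
Wq = W - 1/μ = 0.15385 - 0.075188 = 0.07866
Lq = λWq = 6.8 × 0.07866 = 0.5349 ✔ (matches Method 1)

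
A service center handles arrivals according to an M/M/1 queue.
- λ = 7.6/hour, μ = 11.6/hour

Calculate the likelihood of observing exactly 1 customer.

ρ = λ/μ = 7.6/11.6 = 0.6552
P(n) = (1-ρ)ρⁿ
P(1) = (1-0.6552) × 0.6552^1
P(1) = 0.3448 × 0.6552
P(1) = 0.2259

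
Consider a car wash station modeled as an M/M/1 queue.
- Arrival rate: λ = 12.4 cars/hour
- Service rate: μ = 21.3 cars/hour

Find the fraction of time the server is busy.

Server utilization: ρ = λ/μ
ρ = 12.4/21.3 = 0.5822
The server is busy 58.22% of the time.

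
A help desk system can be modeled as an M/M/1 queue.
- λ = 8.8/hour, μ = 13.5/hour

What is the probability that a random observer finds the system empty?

ρ = λ/μ = 8.8/13.5 = 0.6519
P(0) = 1 - ρ = 1 - 0.6519 = 0.3481
The server is idle 34.81% of the time.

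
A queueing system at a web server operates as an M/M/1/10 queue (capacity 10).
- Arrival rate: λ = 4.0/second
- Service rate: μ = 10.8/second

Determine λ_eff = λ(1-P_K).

ρ = λ/μ = 4.0/10.8 = 0.37037
P₀ = (1-ρ)/(1-ρ^(K+1)) = (1-0.37037)/(1-0.37037^11) = 0.6296/1.0000 = 0.6296
P_K = P₀×ρ^K = 0.6296 × 0.37037^10 = 0.6296 × 0.00004857 = 0.00003058
λ_eff = λ(1-P_K) = 4.0 × (1 - 0.00003058) = 4.0 × 0.99997 = 3.9999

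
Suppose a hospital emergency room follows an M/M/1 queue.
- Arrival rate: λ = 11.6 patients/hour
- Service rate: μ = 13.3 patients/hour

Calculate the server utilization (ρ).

Server utilization: ρ = λ/μ
ρ = 11.6/13.3 = 0.8722
The server is busy 87.22% of the time.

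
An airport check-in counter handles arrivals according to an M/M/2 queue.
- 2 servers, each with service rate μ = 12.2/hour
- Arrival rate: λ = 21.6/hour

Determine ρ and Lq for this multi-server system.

Traffic intensity: ρ = λ/(cμ) = 21.6/(2×12.2) = 0.8852
Since ρ = 0.8852 < 1, system is stable.
Offered load a = λ/μ = cρ = 21.6/12.2 = 1.7705
P₀ = [ Σₙ₌₀^1 aⁿ/n! + a^2/(2!(1-ρ)) ]⁻¹
Σ = a^0/0! + a^1/1! = 1.0000 + 1.7705 = 2.7705
a^2/(2!(1-ρ)) = 3.13464/(2 × 0.114754) = 13.6581
P₀ = 1/(2.7705 + 13.6581) = 0.06087
Lq = P₀·a^2·ρ / (2!(1-ρ)²) = 0.0608696 × 3.13464 × 0.885246 / (2 × 0.0131685) = 6.4134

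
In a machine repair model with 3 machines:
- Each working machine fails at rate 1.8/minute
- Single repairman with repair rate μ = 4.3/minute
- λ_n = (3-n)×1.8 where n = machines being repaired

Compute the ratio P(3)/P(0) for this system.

P(3)/P(0) = ∏_{i=0}^{3-1} λ_i/μ_{i+1}
= (3-0)×1.8/4.3 × (3-1)×1.8/4.3 × (3-2)×1.8/4.3
= 0.4401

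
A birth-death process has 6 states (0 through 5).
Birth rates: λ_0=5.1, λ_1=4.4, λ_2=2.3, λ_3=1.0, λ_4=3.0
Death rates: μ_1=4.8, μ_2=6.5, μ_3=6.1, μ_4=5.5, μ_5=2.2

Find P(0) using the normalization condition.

Ratios P(n)/P(0) = (λ₀···λₙ₋₁)/(μ₁···μₙ):
P(1)/P(0) = (5.1)/(4.8) = 1.0625
P(2)/P(0) = (5.1×4.4)/(4.8×6.5) = 0.71923
P(3)/P(0) = (5.1×4.4×2.3)/(4.8×6.5×6.1) = 0.27119
P(4)/P(0) = (5.1×4.4×2.3×1.0)/(4.8×6.5×6.1×5.5) = 0.049306
P(5)/P(0) = (5.1×4.4×2.3×1.0×3.0)/(4.8×6.5×6.1×5.5×2.2) = 0.067236

Normalization: ∑ P(n) = 1
P(0) × (1.0000 + 1.0625 + 0.71923 + 0.27119 + 0.049306 + 0.067236) = 1
P(0) × 3.1695 = 1
P(0) = 1/3.1695 = 0.3155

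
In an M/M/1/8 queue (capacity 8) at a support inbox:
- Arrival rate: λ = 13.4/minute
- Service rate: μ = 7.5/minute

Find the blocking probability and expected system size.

ρ = λ/μ = 13.4/7.5 = 1.7867
P₀ = (1-ρ)/(1-ρ^(K+1)) = (1-1.7867)/(1-1.7867^9) = -0.7867/-184.5516 = 0.004263
P_K = P₀×ρ^K = 0.004263 × 1.7867^8 = 0.004263 × 103.8516 = 0.4427
Blocking probability P_8 = 0.4427 (44.27%)
L = ρ[1 - (K+1)ρ^K + Kρ^(K+1)] / [(1-ρ)(1-ρ^(K+1))]
L = 1.7867 × (1 - 9×103.8516 + 8×185.5516) / ((1 - 1.7867) × (1 - 185.5516)) = 6.7776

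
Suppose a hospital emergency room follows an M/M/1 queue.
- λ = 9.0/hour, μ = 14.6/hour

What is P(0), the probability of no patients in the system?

ρ = λ/μ = 9.0/14.6 = 0.6164
P(0) = 1 - ρ = 1 - 0.6164 = 0.3836
The server is idle 38.36% of the time.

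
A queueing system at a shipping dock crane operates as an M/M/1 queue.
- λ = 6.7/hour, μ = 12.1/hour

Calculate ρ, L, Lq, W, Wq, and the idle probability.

Step 1: ρ = λ/μ = 6.7/12.1 = 0.5537
Step 2: L = λ/(μ-λ) = 6.7/5.40 = 1.2407
Step 3: Lq = λ²/(μ(μ-λ)) = 44.89/(12.1×5.40) = 0.6870
Step 4: W = 1/(μ-λ) = 1/5.40 = 0.185185
Step 5: Wq = λ/(μ(μ-λ)) = 6.7/(12.1×5.40) = 0.1025
Step 6: P(0) = 1-ρ = 0.4463
Verify: L = λW = 6.7×0.185185 = 1.2407 ✔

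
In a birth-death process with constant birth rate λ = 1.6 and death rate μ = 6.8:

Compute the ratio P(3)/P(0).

For constant rates: P(n)/P(0) = (λ/μ)^n
P(3)/P(0) = (1.6/6.8)^3 = 0.2353^3 = 0.01303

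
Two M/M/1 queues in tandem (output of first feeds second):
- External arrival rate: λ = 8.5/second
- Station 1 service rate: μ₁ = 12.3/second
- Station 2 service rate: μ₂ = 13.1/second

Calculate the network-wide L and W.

By Jackson's theorem, each station behaves as independent M/M/1.
Station 1: ρ₁ = 8.5/12.3 = 0.6911, L₁ = ρ₁/(1-ρ₁) = λ/(μ₁-λ) = 8.5/3.80 = 2.23684
Station 2: ρ₂ = 8.5/13.1 = 0.6489, L₂ = ρ₂/(1-ρ₂) = λ/(μ₂-λ) = 8.5/4.60 = 1.84783
Total: L = L₁ + L₂ = 2.23684 + 1.84783 = 4.08467
W = L/λ = 4.08467/8.5 = 0.4805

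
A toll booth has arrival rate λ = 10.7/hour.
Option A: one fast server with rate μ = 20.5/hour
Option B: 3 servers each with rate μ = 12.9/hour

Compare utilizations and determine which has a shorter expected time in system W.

Option A: single server μ = 20.5 (M/M/1)
  ρ_A = 10.7/20.5 = 0.5220
  W_A = 1/(μ-λ) = 1/(20.5-10.7) = 1/9.80 = 0.1020

Option B: 3 servers μ = 12.9 (M/M/3)
  ρ_B = λ/(cμ) = 10.7/(3×12.9) = 0.2765
  Offered load a = λ/μ = cρ = 10.7/12.9 = 0.8295
  P₀ = [ Σₙ₌₀^2 aⁿ/n! + a^3/(3!(1-ρ)) ]⁻¹
  Σ = a^0/0! + a^1/1! + a^2/2! = 1.0000 + 0.8295 + 0.3440 = 2.1735
  a^3/(3!(1-ρ)) = 0.5707/(6 × 0.7235) = 0.1315
  P₀ = 1/(2.17346 + 0.131457) = 0.4339
  Lq = P₀·a^3·ρ / (3!(1-ρ)²) = 0.433856 × 0.570666 × 0.276486 / (6 × 0.523473) = 0.02179
  Wq_B = Lq/λ = 0.021795/10.7 = 0.002037
  W_B = Wq_B + 1/μ = 0.002037 + 0.07752 = 0.07956

Since W_B = 0.07956 < W_A = 0.1020, Option B (multiple servers) has the shorter time in system.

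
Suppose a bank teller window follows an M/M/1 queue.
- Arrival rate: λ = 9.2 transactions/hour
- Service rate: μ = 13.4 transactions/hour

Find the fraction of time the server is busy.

Server utilization: ρ = λ/μ
ρ = 9.2/13.4 = 0.6866
The server is busy 68.66% of the time.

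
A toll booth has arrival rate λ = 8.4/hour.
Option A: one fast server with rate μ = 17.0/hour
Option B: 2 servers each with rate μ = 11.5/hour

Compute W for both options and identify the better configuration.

Option A: single server μ = 17.0 (M/M/1)
  ρ_A = 8.4/17.0 = 0.4941
  W_A = 1/(μ-λ) = 1/(17.0-8.4) = 1/8.60 = 0.1163

Option B: 2 servers μ = 11.5 (M/M/2)
  ρ_B = λ/(cμ) = 8.4/(2×11.5) = 0.3652
  Offered load a = λ/μ = cρ = 8.4/11.5 = 0.7304
  P₀ = [ Σₙ₌₀^1 aⁿ/n! + a^2/(2!(1-ρ)) ]⁻¹
  Σ = a^0/0! + a^1/1! = 1.0000 + 0.7304 = 1.7304
  a^2/(2!(1-ρ)) = 0.5335350/(2 × 0.6347826) = 0.4203
  P₀ = 1/(1.7304 + 0.4203) = 0.4650
  Lq = P₀·a^2·ρ / (2!(1-ρ)²) = 0.4650 × 0.5335 × 0.3652 / (2 × 0.4029) = 0.1124
  Wq_B = Lq/λ = 0.1124/8.4 = 0.01338
  W_B = Wq_B + 1/μ = 0.01338 + 0.08696 = 0.1003

Since W_B = 0.1003 < W_A = 0.1163, Option B (multiple servers) has the shorter time in system.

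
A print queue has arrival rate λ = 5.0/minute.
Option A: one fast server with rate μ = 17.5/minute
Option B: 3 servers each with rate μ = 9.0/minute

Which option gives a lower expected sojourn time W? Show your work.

Option A: single server μ = 17.5 (M/M/1)
  ρ_A = 5.0/17.5 = 0.2857
  W_A = 1/(μ-λ) = 1/(17.5-5.0) = 1/12.50 = 0.08000

Option B: 3 servers μ = 9.0 (M/M/3)
  ρ_B = λ/(cμ) = 5.0/(3×9.0) = 0.1852
  Offered load a = λ/μ = cρ = 5.0/9.0 = 0.5556
  P₀ = [ Σₙ₌₀^2 aⁿ/n! + a^3/(3!(1-ρ)) ]⁻¹
  Σ = a^0/0! + a^1/1! + a^2/2! = 1.0000 + 0.5556 + 0.1543 = 1.7099
  a^3/(3!(1-ρ)) = 0.17147/(6 × 0.81481) = 0.03507
  P₀ = 1/(1.7099 + 0.03507) = 0.5731
  Lq = P₀·a^3·ρ / (3!(1-ρ)²) = 0.57308 × 0.17147 × 0.18519 / (6 × 0.66392) = 0.004568
  Wq_B = Lq/λ = 0.004568/5.0 = 0.0009136
  W_B = Wq_B + 1/μ = 0.0009136 + 0.1111 = 0.1120

Since W_A = 0.08000 < W_B = 0.1120, Option A (single fast server) has the shorter time in system.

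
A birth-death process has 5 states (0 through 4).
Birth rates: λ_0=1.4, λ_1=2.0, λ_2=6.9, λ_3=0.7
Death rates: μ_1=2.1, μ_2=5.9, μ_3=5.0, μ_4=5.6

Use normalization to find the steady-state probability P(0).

Ratios P(n)/P(0) = (λ₀···λₙ₋₁)/(μ₁···μₙ):
P(1)/P(0) = (1.4)/(2.1) = 0.66667
P(2)/P(0) = (1.4×2.0)/(2.1×5.9) = 0.22599
P(3)/P(0) = (1.4×2.0×6.9)/(2.1×5.9×5.0) = 0.31186
P(4)/P(0) = (1.4×2.0×6.9×0.7)/(2.1×5.9×5.0×5.6) = 0.038983

Normalization: ∑ P(n) = 1
P(0) × (1.0000 + 0.66667 + 0.22599 + 0.31186 + 0.038983) = 1
P(0) × 2.2435 = 1
P(0) = 1/2.2435 = 0.4457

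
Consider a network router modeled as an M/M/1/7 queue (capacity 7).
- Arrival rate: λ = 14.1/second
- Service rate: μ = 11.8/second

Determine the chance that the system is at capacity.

ρ = λ/μ = 14.1/11.8 = 1.19492
P₀ = (1-ρ)/(1-ρ^(K+1)) = (1-1.19492)/(1-1.19492^8) = -0.19492/-3.1563 = 0.06176
P_K = P₀×ρ^K = 0.06176 × 1.19492^7 = 0.06176 × 3.4783 = 0.2148
Blocking probability = 21.48%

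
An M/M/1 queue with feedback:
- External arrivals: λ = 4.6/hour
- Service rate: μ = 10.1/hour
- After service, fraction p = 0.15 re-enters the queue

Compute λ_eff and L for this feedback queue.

Effective arrival rate: λ_eff = λ/(1-p) = 4.6/(1-0.15) = 4.6/0.85 = 5.4118
ρ = λ_eff/μ = 5.4118/10.1 = 0.53582
L = ρ/(1-ρ) = 0.53582/(1-0.53582) = 1.1543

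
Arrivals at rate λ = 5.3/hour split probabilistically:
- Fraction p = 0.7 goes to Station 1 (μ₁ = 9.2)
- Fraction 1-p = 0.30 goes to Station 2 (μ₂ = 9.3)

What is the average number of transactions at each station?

Effective rates: λ₁ = 5.3×0.7 = 3.71, λ₂ = 5.3×0.30 = 1.59
Station 1: ρ₁ = 3.71/9.2 = 0.40326, L₁ = ρ₁/(1-ρ₁) = 0.40326/(1-0.40326) = 0.6758
Station 2: ρ₂ = 1.59/9.3 = 0.17097, L₂ = ρ₂/(1-ρ₂) = 0.17097/(1-0.17097) = 0.2062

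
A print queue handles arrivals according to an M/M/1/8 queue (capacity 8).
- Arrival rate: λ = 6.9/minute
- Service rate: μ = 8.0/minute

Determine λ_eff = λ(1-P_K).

ρ = λ/μ = 6.9/8.0 = 0.8625
P₀ = (1-ρ)/(1-ρ^(K+1)) = (1-0.8625)/(1-0.8625^9) = 0.13750/0.73586 = 0.1869
P_K = P₀×ρ^K = 0.186856 × 0.8625^8 = 0.186856 × 0.306248 = 0.05722
λ_eff = λ(1-P_K) = 6.9 × (1 - 0.05722) = 6.9 × 0.94278 = 6.5052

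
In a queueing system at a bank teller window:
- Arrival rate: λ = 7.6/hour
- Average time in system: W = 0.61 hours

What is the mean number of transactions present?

Little's Law: L = λW
L = 7.6 × 0.61 = 4.6360 transactions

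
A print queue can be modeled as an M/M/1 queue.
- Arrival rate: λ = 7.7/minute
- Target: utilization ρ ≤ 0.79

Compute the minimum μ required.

ρ = λ/μ, so μ = λ/ρ
μ ≥ 7.7/0.79 = 9.7468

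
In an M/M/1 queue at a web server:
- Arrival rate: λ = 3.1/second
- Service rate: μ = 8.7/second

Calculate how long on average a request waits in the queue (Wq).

First, compute utilization: ρ = λ/μ = 3.1/8.7 = 0.3563
For M/M/1: Wq = λ/(μ(μ-λ))
Wq = 3.1/(8.7 × (8.7-3.1))
Wq = 3.1/(8.7 × 5.60)
Wq = 0.06363 seconds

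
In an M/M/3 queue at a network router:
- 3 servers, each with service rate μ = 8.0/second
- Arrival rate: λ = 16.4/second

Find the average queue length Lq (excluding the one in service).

Traffic intensity: ρ = λ/(cμ) = 16.4/(3×8.0) = 0.6833
Since ρ = 0.6833 < 1, system is stable.
Offered load a = λ/μ = cρ = 16.4/8.0 = 2.0500
P₀ = [ Σₙ₌₀^2 aⁿ/n! + a^3/(3!(1-ρ)) ]⁻¹
Σ = a^0/0! + a^1/1! + a^2/2! = 1.0000 + 2.0500 + 2.1012 = 5.1512
a^3/(3!(1-ρ)) = 8.61512/(6 × 0.316667) = 4.5343
P₀ = 1/(5.1512 + 4.5343) = 0.1032
Lq = P₀·a^3·ρ / (3!(1-ρ)²) = 0.10325 × 8.6151 × 0.68333 / (6 × 0.10028) = 1.0102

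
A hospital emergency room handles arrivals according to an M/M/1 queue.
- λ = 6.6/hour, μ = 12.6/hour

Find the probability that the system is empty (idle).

ρ = λ/μ = 6.6/12.6 = 0.5238
P(0) = 1 - ρ = 1 - 0.5238 = 0.4762
The server is idle 47.62% of the time.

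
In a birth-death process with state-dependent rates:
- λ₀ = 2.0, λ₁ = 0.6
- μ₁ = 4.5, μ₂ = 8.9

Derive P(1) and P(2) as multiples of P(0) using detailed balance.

Balance equations:
State 0: λ₀P₀ = μ₁P₁ → P₁ = (λ₀/μ₁)P₀ = (2.0/4.5)P₀ = 0.4444P₀
State 1: P₂ = (λ₀λ₁)/(μ₁μ₂)P₀ = (2.0×0.6)/(4.5×8.9)P₀ = 0.02996P₀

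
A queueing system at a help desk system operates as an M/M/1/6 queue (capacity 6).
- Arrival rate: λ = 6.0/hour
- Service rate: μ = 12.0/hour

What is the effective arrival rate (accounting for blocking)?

ρ = λ/μ = 6.0/12.0 = 0.5000
P₀ = (1-ρ)/(1-ρ^(K+1)) = (1-0.5000)/(1-0.5000^7) = 0.5000/0.9922 = 0.5039
P_K = P₀×ρ^K = 0.50394 × 0.5000^6 = 0.50394 × 0.015625 = 0.007874
λ_eff = λ(1-P_K) = 6.0 × (1 - 0.007874) = 6.0 × 0.99213 = 5.9528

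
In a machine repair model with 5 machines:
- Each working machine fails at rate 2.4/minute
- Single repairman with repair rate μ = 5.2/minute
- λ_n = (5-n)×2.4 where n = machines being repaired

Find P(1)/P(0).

P(1)/P(0) = ∏_{i=0}^{1-1} λ_i/μ_{i+1}
= (5-0)×2.4/5.2
= 2.3077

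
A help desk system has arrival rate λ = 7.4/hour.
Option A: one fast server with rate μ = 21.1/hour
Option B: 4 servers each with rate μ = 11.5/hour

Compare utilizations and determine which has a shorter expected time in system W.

Option A: single server μ = 21.1 (M/M/1)
  ρ_A = 7.4/21.1 = 0.3507
  W_A = 1/(μ-λ) = 1/(21.1-7.4) = 1/13.70 = 0.07299

Option B: 4 servers μ = 11.5 (M/M/4)
  ρ_B = λ/(cμ) = 7.4/(4×11.5) = 0.1609
  Offered load a = λ/μ = cρ = 7.4/11.5 = 0.6435
  P₀ = [ Σₙ₌₀^3 aⁿ/n! + a^4/(4!(1-ρ)) ]⁻¹
  Σ = a^0/0! + a^1/1! + a^2/2! + a^3/3! = 1.0000 + 0.6435 + 0.2070 + 0.04441 = 1.8949
  a^4/(4!(1-ρ)) = 0.17145/(24 × 0.83913) = 0.008513
  P₀ = 1/(1.8949 + 0.008513) = 0.5254
  Lq = P₀·a^4·ρ / (4!(1-ρ)²) = 0.52537 × 0.17145 × 0.16087 / (24 × 0.70414) = 0.0008574
  Wq_B = Lq/λ = 0.00085744/7.4 = 0.00011587
  W_B = Wq_B + 1/μ = 0.00011587 + 0.086957 = 0.08707

Since W_A = 0.07299 < W_B = 0.08707, Option A (single fast server) has the shorter time in system.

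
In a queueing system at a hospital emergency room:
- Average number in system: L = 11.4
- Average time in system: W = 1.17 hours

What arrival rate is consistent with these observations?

Little's Law: L = λW, so λ = L/W
λ = 11.4/1.17 = 9.7436 patients/hour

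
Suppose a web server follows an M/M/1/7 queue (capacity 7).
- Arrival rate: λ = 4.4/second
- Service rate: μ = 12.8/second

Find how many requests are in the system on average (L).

ρ = λ/μ = 4.4/12.8 = 0.34375
P₀ = (1-ρ)/(1-ρ^(K+1)) = (1-0.34375)/(1-0.34375^8) = 0.65625/0.99981 = 0.6564
P_K = P₀×ρ^K = 0.6564 × 0.34375^7 = 0.6564 × 0.0005672 = 0.0003723
L = ρ[1 - (K+1)ρ^K + Kρ^(K+1)] / [(1-ρ)(1-ρ^(K+1))]
L = 0.34375 × (1 - 8×0.0005672 + 7×0.0001950) / ((1 - 0.34375) × (1 - 0.0001950)) = 0.5222 requests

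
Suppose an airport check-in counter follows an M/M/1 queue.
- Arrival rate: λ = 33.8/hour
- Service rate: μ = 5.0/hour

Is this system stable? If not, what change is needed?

Stability requires ρ = λ/(cμ) < 1
ρ = 33.8/(1 × 5.0) = 33.8/5.00 = 6.7600
Since 6.7600 ≥ 1, the system is UNSTABLE.
Queue grows without bound. Need μ > λ = 33.8.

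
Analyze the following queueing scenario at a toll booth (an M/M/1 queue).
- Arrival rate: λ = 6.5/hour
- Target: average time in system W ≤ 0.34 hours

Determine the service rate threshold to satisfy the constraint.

For M/M/1: W = 1/(μ-λ)
Need W ≤ 0.34, so 1/(μ-λ) ≤ 0.34
μ - λ ≥ 1/0.34 = 2.9412
μ ≥ 6.5 + 2.9412 = 9.4412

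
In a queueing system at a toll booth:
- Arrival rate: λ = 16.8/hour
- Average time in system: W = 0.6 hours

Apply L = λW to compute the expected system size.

Little's Law: L = λW
L = 16.8 × 0.6 = 10.0800 vehicles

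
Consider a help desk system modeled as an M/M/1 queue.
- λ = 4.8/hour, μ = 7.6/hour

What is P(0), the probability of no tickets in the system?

ρ = λ/μ = 4.8/7.6 = 0.6316
P(0) = 1 - ρ = 1 - 0.6316 = 0.3684
The server is idle 36.84% of the time.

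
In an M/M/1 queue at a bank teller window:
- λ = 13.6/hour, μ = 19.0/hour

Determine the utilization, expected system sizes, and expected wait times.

Step 1: ρ = λ/μ = 13.6/19.0 = 0.7158
Step 2: L = λ/(μ-λ) = 13.6/5.40 = 2.5185
Step 3: Lq = λ²/(μ(μ-λ)) = 184.96/(19.0×5.40) = 1.8027
Step 4: W = 1/(μ-λ) = 1/5.40 = 0.185185
Step 5: Wq = λ/(μ(μ-λ)) = 13.6/(19.0×5.40) = 0.1326
Step 6: P(0) = 1-ρ = 0.2842
Verify: L = λW = 13.6×0.185185 = 2.5185 ✔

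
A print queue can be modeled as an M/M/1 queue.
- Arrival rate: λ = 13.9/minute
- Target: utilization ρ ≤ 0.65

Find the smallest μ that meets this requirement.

ρ = λ/μ, so μ = λ/ρ
μ ≥ 13.9/0.65 = 21.3846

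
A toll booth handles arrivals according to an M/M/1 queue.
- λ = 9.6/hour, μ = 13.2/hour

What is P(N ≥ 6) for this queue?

ρ = λ/μ = 9.6/13.2 = 0.7273
P(N ≥ n) = ρⁿ
P(N ≥ 6) = 0.7273^6
P(N ≥ 6) = 0.1480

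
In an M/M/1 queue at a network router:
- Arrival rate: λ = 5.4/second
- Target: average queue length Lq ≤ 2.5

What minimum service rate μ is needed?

For M/M/1: Lq = λ²/(μ(μ-λ))
Need Lq ≤ 2.5, i.e. μ(μ-λ) ≥ λ²/2.5
μ² - 5.4μ - 29.16/2.5 ≥ 0  →  μ² - 5.4μ - 11.6640 ≥ 0
Quadratic formula (positive root): μ = [λ + √(λ² + 4×11.6640)]/2
Discriminant: 29.16 + 4×11.6640 = 75.8160, √75.8160 = 8.7072
μ ≥ (5.4 + 8.7072)/2 = 7.0536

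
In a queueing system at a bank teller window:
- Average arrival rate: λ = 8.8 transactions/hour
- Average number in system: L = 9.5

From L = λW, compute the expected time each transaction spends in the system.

Little's Law: L = λW, so W = L/λ
W = 9.5/8.8 = 1.0795 hours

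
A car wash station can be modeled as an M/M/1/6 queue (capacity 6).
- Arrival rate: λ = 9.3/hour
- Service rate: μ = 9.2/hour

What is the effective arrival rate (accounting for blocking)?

ρ = λ/μ = 9.3/9.2 = 1.01087
P₀ = (1-ρ)/(1-ρ^(K+1)) = (1-1.01087)/(1-1.01087^7) = -0.01087/-0.07862 = 0.1383
P_K = P₀×ρ^K = 0.13827 × 1.01087^6 = 0.13827 × 1.0670 = 0.1475
λ_eff = λ(1-P_K) = 9.3 × (1 - 0.14753) = 9.3 × 0.85247 = 7.9280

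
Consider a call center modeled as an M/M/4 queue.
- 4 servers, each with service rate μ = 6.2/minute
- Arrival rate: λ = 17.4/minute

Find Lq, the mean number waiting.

Traffic intensity: ρ = λ/(cμ) = 17.4/(4×6.2) = 0.7016
Since ρ = 0.7016 < 1, system is stable.
Offered load a = λ/μ = cρ = 17.4/6.2 = 2.8065
P₀ = [ Σₙ₌₀^3 aⁿ/n! + a^4/(4!(1-ρ)) ]⁻¹
Σ = a^0/0! + a^1/1! + a^2/2! + a^3/3! = 1.0000 + 2.8065 + 3.9381 + 3.6840 = 11.4286
a^4/(4!(1-ρ)) = 62.0341/(24 × 0.298387) = 8.6624
P₀ = 1/(11.4286 + 8.6624) = 0.04977
Lq = P₀·a^4·ρ / (4!(1-ρ)²) = 0.04977 × 62.0341 × 0.7016 / (24 × 0.08903) = 1.0138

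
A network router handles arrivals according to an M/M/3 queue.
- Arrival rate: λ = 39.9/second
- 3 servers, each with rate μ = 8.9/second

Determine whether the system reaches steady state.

Stability requires ρ = λ/(cμ) < 1
ρ = 39.9/(3 × 8.9) = 39.9/26.70 = 1.4944
Since 1.4944 ≥ 1, the system is UNSTABLE.
Need c > λ/μ = 39.9/8.9 = 4.48.
Minimum servers needed: c = 5.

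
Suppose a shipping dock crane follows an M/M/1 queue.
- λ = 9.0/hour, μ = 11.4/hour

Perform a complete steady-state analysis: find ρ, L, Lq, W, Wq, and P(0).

Step 1: ρ = λ/μ = 9.0/11.4 = 0.7895
Step 2: L = λ/(μ-λ) = 9.0/2.40 = 3.7500
Step 3: Lq = λ²/(μ(μ-λ)) = 81.00/(11.4×2.40) = 2.9605
Step 4: W = 1/(μ-λ) = 1/2.40 = 0.41667
Step 5: Wq = λ/(μ(μ-λ)) = 9.0/(11.4×2.40) = 0.3289
Step 6: P(0) = 1-ρ = 0.2105
Verify: L = λW = 9.0×0.41667 = 3.7500 ✔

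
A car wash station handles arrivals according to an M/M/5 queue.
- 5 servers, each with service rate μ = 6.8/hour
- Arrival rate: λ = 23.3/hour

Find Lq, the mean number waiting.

Traffic intensity: ρ = λ/(cμ) = 23.3/(5×6.8) = 0.6853
Since ρ = 0.6853 < 1, system is stable.
Offered load a = λ/μ = cρ = 23.3/6.8 = 3.4265
P₀ = [ Σₙ₌₀^4 aⁿ/n! + a^5/(5!(1-ρ)) ]⁻¹
Σ = a^0/0! + a^1/1! + a^2/2! + a^3/3! + a^4/4! = 1.00000 + 3.42647 + 5.87035 + 6.70486 + 5.74350 = 22.7452
a^5/(5!(1-ρ)) = 472.3186/(120 × 0.314706) = 12.5069
P₀ = 1/(22.7452 + 12.5069) = 0.02837
Lq = P₀·a^5·ρ / (5!(1-ρ)²) = 0.028367 × 472.3186 × 0.68529 / (120 × 0.099040) = 0.7726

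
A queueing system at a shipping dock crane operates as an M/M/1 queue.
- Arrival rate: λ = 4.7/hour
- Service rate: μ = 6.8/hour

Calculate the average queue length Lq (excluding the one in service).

ρ = λ/μ = 4.7/6.8 = 0.6912
For M/M/1: Lq = λ²/(μ(μ-λ))
Lq = 22.09/(6.8 × 2.10)
Lq = 1.5469 containers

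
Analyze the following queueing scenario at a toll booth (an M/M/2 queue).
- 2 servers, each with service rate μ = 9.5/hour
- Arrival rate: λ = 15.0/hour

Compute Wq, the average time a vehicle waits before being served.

Traffic intensity: ρ = λ/(cμ) = 15.0/(2×9.5) = 0.7895
Since ρ = 0.7895 < 1, system is stable.
Offered load a = λ/μ = cρ = 15.0/9.5 = 1.5789
P₀ = [ Σₙ₌₀^1 aⁿ/n! + a^2/(2!(1-ρ)) ]⁻¹
Σ = a^0/0! + a^1/1! = 1.0000 + 1.5789 = 2.5789
a^2/(2!(1-ρ)) = 2.49307/(2 × 0.210526) = 5.9211
P₀ = 1/(2.5789 + 5.9211) = 0.1176
Lq = P₀·a^2·ρ / (2!(1-ρ)²) = 0.117647 × 2.49307 × 0.789474 / (2 × 0.0443213) = 2.6122
Wq = Lq/λ = 2.6122/15.0 = 0.1741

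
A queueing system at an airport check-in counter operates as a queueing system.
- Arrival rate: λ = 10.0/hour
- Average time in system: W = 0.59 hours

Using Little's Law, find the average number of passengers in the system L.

Little's Law: L = λW
L = 10.0 × 0.59 = 5.9000 passengers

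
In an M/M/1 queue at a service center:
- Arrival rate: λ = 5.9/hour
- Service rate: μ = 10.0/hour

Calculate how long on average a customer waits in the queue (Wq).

First, compute utilization: ρ = λ/μ = 5.9/10.0 = 0.5900
For M/M/1: Wq = λ/(μ(μ-λ))
Wq = 5.9/(10.0 × (10.0-5.9))
Wq = 5.9/(10.0 × 4.10)
Wq = 0.1439 hours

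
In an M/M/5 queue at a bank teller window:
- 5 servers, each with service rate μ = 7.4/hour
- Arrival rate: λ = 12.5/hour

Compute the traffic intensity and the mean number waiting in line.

Traffic intensity: ρ = λ/(cμ) = 12.5/(5×7.4) = 0.3378
Since ρ = 0.3378 < 1, system is stable.
Offered load a = λ/μ = cρ = 12.5/7.4 = 1.6892
P₀ = [ Σₙ₌₀^4 aⁿ/n! + a^5/(5!(1-ρ)) ]⁻¹
Σ = a^0/0! + a^1/1! + a^2/2! + a^3/3! + a^4/4! = 1.0000 + 1.6892 + 1.4267 + 0.8033 + 0.3392 = 5.2584
a^5/(5!(1-ρ)) = 13.7528/(120 × 0.6622) = 0.1731
P₀ = 1/(5.2584 + 0.1731) = 0.1841
Lq = P₀·a^5·ρ / (5!(1-ρ)²) = 0.18411 × 13.7528 × 0.33784 / (120 × 0.43846) = 0.01626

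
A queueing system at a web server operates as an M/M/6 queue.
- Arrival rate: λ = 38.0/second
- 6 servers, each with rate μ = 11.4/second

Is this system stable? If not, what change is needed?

Stability requires ρ = λ/(cμ) < 1
ρ = 38.0/(6 × 11.4) = 38.0/68.40 = 0.5556
Since 0.5556 < 1, the system is STABLE.
The servers are busy 55.56% of the time.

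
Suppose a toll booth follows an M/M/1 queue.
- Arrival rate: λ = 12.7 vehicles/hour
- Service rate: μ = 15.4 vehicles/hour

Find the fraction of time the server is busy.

Server utilization: ρ = λ/μ
ρ = 12.7/15.4 = 0.8247
The server is busy 82.47% of the time.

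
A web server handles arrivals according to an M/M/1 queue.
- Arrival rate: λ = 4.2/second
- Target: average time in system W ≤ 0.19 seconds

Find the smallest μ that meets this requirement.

For M/M/1: W = 1/(μ-λ)
Need W ≤ 0.19, so 1/(μ-λ) ≤ 0.19
μ - λ ≥ 1/0.19 = 5.2632
μ ≥ 4.2 + 5.2632 = 9.4632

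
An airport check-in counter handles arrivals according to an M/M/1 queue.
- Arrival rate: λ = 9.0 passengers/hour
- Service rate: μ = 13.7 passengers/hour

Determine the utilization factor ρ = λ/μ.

Server utilization: ρ = λ/μ
ρ = 9.0/13.7 = 0.6569
The server is busy 65.69% of the time.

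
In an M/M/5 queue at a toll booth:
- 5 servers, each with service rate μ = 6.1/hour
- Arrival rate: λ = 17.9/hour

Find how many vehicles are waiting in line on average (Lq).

Traffic intensity: ρ = λ/(cμ) = 17.9/(5×6.1) = 0.5869
Since ρ = 0.5869 < 1, system is stable.
Offered load a = λ/μ = cρ = 17.9/6.1 = 2.9344
P₀ = [ Σₙ₌₀^4 aⁿ/n! + a^5/(5!(1-ρ)) ]⁻¹
Σ = a^0/0! + a^1/1! + a^2/2! + a^3/3! + a^4/4! = 1.0000 + 2.9344 + 4.3054 + 4.2113 + 3.0895 = 15.5406
a^5/(5!(1-ρ)) = 217.5785/(120 × 0.41311) = 4.3890
P₀ = 1/(15.5406 + 4.3890) = 0.05018
Lq = P₀·a^5·ρ / (5!(1-ρ)²) = 0.050177 × 217.5785 × 0.58689 / (120 × 0.17066) = 0.3129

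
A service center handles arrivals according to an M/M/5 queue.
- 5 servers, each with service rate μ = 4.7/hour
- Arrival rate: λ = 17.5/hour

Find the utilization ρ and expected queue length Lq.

Traffic intensity: ρ = λ/(cμ) = 17.5/(5×4.7) = 0.7447
Since ρ = 0.7447 < 1, system is stable.
Offered load a = λ/μ = cρ = 17.5/4.7 = 3.7234
P₀ = [ Σₙ₌₀^4 aⁿ/n! + a^5/(5!(1-ρ)) ]⁻¹
Σ = a^0/0! + a^1/1! + a^2/2! + a^3/3! + a^4/4! = 1.00000 + 3.72340 + 6.93187 + 8.60338 + 8.00847 = 28.2671
a^5/(5!(1-ρ)) = 715.6505/(120 × 0.25532) = 23.3580
P₀ = 1/(28.2671 + 23.3580) = 0.01937
Lq = P₀·a^5·ρ / (5!(1-ρ)²) = 0.0193704 × 715.6505 × 0.744681 / (120 × 0.0651879) = 1.3197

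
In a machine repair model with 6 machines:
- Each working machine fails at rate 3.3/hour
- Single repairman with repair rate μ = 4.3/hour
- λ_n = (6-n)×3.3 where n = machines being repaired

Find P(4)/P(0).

P(4)/P(0) = ∏_{i=0}^{4-1} λ_i/μ_{i+1}
= (6-0)×3.3/4.3 × (6-1)×3.3/4.3 × (6-2)×3.3/4.3 × (6-3)×3.3/4.3
= 124.8776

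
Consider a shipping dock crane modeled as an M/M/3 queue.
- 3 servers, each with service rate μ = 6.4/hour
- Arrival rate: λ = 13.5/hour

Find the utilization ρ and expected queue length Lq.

Traffic intensity: ρ = λ/(cμ) = 13.5/(3×6.4) = 0.7031
Since ρ = 0.7031 < 1, system is stable.
Offered load a = λ/μ = cρ = 13.5/6.4 = 2.1094
P₀ = [ Σₙ₌₀^2 aⁿ/n! + a^3/(3!(1-ρ)) ]⁻¹
Σ = a^0/0! + a^1/1! + a^2/2! = 1.0000 + 2.1094 + 2.2247 = 5.3341
a^3/(3!(1-ρ)) = 9.38559/(6 × 0.296875) = 5.2691
P₀ = 1/(5.3341 + 5.2691) = 0.09431
Lq = P₀·a^3·ρ / (3!(1-ρ)²) = 0.09431 × 9.3856 × 0.7031 / (6 × 0.08813) = 1.1770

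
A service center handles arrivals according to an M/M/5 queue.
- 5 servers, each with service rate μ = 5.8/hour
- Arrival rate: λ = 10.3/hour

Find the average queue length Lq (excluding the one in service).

Traffic intensity: ρ = λ/(cμ) = 10.3/(5×5.8) = 0.3552
Since ρ = 0.3552 < 1, system is stable.
Offered load a = λ/μ = cρ = 10.3/5.8 = 1.7759
P₀ = [ Σₙ₌₀^4 aⁿ/n! + a^5/(5!(1-ρ)) ]⁻¹
Σ = a^0/0! + a^1/1! + a^2/2! + a^3/3! + a^4/4! = 1.0000 + 1.7759 + 1.5768 + 0.9334 + 0.4144 = 5.7005
a^5/(5!(1-ρ)) = 17.6623/(120 × 0.6448) = 0.2283
P₀ = 1/(5.7005 + 0.2283) = 0.1687
Lq = P₀·a^5·ρ / (5!(1-ρ)²) = 0.1687 × 17.6623 × 0.3552 / (120 × 0.4158) = 0.02121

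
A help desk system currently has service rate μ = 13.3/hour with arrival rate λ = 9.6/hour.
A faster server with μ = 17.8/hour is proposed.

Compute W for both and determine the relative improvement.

System 1: ρ₁ = 9.6/13.3 = 0.7218, W₁ = 1/(13.3-9.6) = 0.27027
System 2: ρ₂ = 9.6/17.8 = 0.5393, W₂ = 1/(17.8-9.6) = 0.12195
Improvement: (W₁-W₂)/W₁ = (0.27027-0.12195)/0.27027 = 54.88%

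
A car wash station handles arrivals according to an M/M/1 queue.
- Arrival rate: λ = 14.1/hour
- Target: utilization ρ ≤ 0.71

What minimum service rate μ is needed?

ρ = λ/μ, so μ = λ/ρ
μ ≥ 14.1/0.71 = 19.8592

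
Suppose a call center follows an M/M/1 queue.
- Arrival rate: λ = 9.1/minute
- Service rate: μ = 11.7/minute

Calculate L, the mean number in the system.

ρ = λ/μ = 9.1/11.7 = 0.7778
For M/M/1: L = λ/(μ-λ)
L = 9.1/(11.7-9.1) = 9.1/2.60
L = 3.5000 calls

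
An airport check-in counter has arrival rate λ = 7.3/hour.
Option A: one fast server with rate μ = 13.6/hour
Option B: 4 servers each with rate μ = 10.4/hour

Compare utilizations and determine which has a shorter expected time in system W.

Option A: single server μ = 13.6 (M/M/1)
  ρ_A = 7.3/13.6 = 0.5368
  W_A = 1/(μ-λ) = 1/(13.6-7.3) = 1/6.30 = 0.1587

Option B: 4 servers μ = 10.4 (M/M/4)
  ρ_B = λ/(cμ) = 7.3/(4×10.4) = 0.1755
  Offered load a = λ/μ = cρ = 7.3/10.4 = 0.7019
  P₀ = [ Σₙ₌₀^3 aⁿ/n! + a^4/(4!(1-ρ)) ]⁻¹
  Σ = a^0/0! + a^1/1! + a^2/2! + a^3/3! = 1.0000 + 0.70192 + 0.24635 + 0.057639 = 2.0059
  a^4/(4!(1-ρ)) = 0.2427/(24 × 0.8245) = 0.01227
  P₀ = 1/(2.0059 + 0.01227) = 0.4955
  Lq = P₀·a^4·ρ / (4!(1-ρ)²) = 0.4955 × 0.2427 × 0.1755 / (24 × 0.6798) = 0.001294
  Wq_B = Lq/λ = 0.0012936/7.3 = 0.0001772
  W_B = Wq_B + 1/μ = 0.0001772 + 0.09615 = 0.09633

Since W_B = 0.09633 < W_A = 0.1587, Option B (multiple servers) has the shorter time in system.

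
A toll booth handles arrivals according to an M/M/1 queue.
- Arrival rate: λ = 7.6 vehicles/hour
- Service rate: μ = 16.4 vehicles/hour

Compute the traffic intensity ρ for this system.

Server utilization: ρ = λ/μ
ρ = 7.6/16.4 = 0.4634
The server is busy 46.34% of the time.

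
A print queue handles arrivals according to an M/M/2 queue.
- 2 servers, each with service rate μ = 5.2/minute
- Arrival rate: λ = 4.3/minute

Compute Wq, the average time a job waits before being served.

Traffic intensity: ρ = λ/(cμ) = 4.3/(2×5.2) = 0.4135
Since ρ = 0.4135 < 1, system is stable.
Offered load a = λ/μ = cρ = 4.3/5.2 = 0.8269
P₀ = [ Σₙ₌₀^1 aⁿ/n! + a^2/(2!(1-ρ)) ]⁻¹
Σ = a^0/0! + a^1/1! = 1.0000 + 0.8269 = 1.8269
a^2/(2!(1-ρ)) = 0.6838/(2 × 0.5865) = 0.5829
P₀ = 1/(1.8269 + 0.5829) = 0.4150
Lq = P₀·a^2·ρ / (2!(1-ρ)²) = 0.41497 × 0.68380 × 0.41346 / (2 × 0.34403) = 0.1705
Wq = Lq/λ = 0.1705/4.3 = 0.03965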